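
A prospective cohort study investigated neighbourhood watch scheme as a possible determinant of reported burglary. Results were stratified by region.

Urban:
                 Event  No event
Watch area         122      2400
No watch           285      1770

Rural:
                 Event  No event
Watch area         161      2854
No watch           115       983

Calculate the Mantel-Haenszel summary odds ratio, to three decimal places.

0.374

OR_MH = Σ(aᵢdᵢ/nᵢ) / Σ(bᵢcᵢ/nᵢ), where nᵢ is the stratum total.
Stratum 1 (Urban): n = 4577; a·d/n = 122·1770/4577 = 47.1794; b·c/n = 2400·285/4577 = 149.4429
Stratum 2 (Rural): n = 4113; a·d/n = 161·983/4113 = 38.4787; b·c/n = 2854·115/4113 = 79.7982
OR_MH = (47.1794 + 38.4787) / (149.4429 + 79.7982) = 85.6581 / 229.2411 = 0.37366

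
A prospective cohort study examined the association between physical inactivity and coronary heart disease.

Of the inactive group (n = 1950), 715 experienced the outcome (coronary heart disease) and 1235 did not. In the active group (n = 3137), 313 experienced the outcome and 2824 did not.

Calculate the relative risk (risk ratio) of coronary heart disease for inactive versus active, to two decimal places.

From the description: a = 715, b = 1235, c = 313, d = 2824.
Risk in exposed = 715/1950 = 0.36667; risk in unexposed = 313/3137 = 0.09978.
RR = 0.36667 / 0.09978 = 3.67487
The risk among the exposed is 3.67 times that among the unexposed.

3.67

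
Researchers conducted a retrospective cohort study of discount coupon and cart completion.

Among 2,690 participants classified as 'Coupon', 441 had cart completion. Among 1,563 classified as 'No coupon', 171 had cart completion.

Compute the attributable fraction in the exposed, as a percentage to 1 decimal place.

From the description: a = 441, b = 2249, c = 171, d = 1392.
Risk in exposed = 441/2690 = 0.16394; risk in unexposed = 171/1563 = 0.10940.
RR = 0.16394/0.10940 = 1.49847
AR% = (RR − 1)/RR × 100 = (1.49847 − 1)/1.49847 × 100 = 33.2654%

33.3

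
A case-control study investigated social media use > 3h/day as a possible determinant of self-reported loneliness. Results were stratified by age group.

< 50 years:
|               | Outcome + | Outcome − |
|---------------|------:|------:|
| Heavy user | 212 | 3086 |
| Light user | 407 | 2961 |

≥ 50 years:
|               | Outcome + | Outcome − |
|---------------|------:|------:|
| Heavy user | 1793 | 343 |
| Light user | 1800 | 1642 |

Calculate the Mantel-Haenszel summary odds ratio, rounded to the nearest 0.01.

OR_MH = Σ(aᵢdᵢ/nᵢ) / Σ(bᵢcᵢ/nᵢ), where nᵢ is the stratum total.
Stratum 1 (< 50 years): n = 6666; a·d/n = 212·2961/6666 = 94.1692; b·c/n = 3086·407/6666 = 188.4191
Stratum 2 (≥ 50 years): n = 5578; a·d/n = 1793·1642/5578 = 527.8067; b·c/n = 343·1800/5578 = 110.6848
OR_MH = (94.1692 + 527.8067) / (188.4191 + 110.6848) = 621.9760 / 299.1040 = 2.07946

2.08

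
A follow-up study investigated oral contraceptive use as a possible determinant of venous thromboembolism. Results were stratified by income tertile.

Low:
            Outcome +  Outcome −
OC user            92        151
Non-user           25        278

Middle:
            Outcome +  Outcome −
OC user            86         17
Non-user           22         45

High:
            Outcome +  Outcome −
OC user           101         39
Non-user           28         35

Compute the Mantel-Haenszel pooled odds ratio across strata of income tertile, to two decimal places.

6.00

OR_MH = Σ(aᵢdᵢ/nᵢ) / Σ(bᵢcᵢ/nᵢ), where nᵢ is the stratum total.
Stratum 1 (Low): n = 546; a·d/n = 92·278/546 = 46.8425; b·c/n = 151·25/546 = 6.9139
Stratum 2 (Middle): n = 170; a·d/n = 86·45/170 = 22.7647; b·c/n = 17·22/170 = 2.2000
Stratum 3 (High): n = 203; a·d/n = 101·35/203 = 17.4138; b·c/n = 39·28/203 = 5.3793
OR_MH = (46.8425 + 22.7647 + 17.4138) / (6.9139 + 2.2000 + 5.3793) = 87.0210 / 14.4932 = 6.00425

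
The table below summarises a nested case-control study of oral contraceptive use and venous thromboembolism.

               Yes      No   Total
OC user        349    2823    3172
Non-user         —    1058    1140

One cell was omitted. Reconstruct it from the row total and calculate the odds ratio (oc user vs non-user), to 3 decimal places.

1.595

The missing cell is in the unexposed row: 1140 − 1058 = 82.
So a = 349, b = 2823, c = 82, d = 1058.
OR = (a·d)/(b·c) = (349 × 1058) / (2823 × 82) = 369242 / 231486 = 1.59509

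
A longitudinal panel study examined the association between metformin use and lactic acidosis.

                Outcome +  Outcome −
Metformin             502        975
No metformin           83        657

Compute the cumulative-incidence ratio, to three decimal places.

Cells: a = 502, b = 975, c = 83, d = 657.
Risk in exposed = 502/1477 = 0.33988; risk in unexposed = 83/740 = 0.11216.
RR = 0.33988 / 0.11216 = 3.03024
The risk among the exposed is 3.03 times that among the unexposed.

3.030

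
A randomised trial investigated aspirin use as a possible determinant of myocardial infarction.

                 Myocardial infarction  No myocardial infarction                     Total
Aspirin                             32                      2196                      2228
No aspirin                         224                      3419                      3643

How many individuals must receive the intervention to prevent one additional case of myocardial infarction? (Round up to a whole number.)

Risk in treated group = 32/2228 = 0.01436; risk in control = 224/3643 = 0.06149.
Absolute risk reduction = 0.06149 − 0.01436 = 0.04713
NNT = 1 / ARR = 1 / 0.04713 = 21.220 → round up → 22

22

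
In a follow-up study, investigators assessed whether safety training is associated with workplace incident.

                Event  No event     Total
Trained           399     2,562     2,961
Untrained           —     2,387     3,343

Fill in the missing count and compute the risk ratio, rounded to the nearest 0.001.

The missing cell is in the unexposed row: 3343 − 2387 = 956.
So a = 399, b = 2562, c = 956, d = 2387.
RR = [a/(a+b)] / [c/(c+d)] = (399/2961) / (956/3343) = 0.13475/0.28597 = 0.47121

0.471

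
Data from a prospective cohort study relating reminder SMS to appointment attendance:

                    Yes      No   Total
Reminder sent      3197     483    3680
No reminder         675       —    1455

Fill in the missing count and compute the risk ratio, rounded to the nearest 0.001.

1.873

The missing cell is in the unexposed row: 1455 − 675 = 780.
So a = 3197, b = 483, c = 675, d = 780.
RR = [a/(a+b)] / [c/(c+d)] = (3197/3680) / (675/1455) = 0.86875/0.46392 = 1.87264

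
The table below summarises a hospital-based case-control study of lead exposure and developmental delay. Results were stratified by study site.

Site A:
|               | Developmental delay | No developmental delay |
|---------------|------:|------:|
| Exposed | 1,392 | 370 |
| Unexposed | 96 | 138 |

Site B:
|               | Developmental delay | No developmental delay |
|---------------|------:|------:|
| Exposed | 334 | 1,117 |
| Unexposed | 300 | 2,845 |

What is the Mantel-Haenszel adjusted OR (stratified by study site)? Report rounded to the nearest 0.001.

OR_MH = Σ(aᵢdᵢ/nᵢ) / Σ(bᵢcᵢ/nᵢ), where nᵢ is the stratum total.
Stratum 1 (Site A): n = 1996; a·d/n = 1392·138/1996 = 96.2405; b·c/n = 370·96/1996 = 17.7956
Stratum 2 (Site B): n = 4596; a·d/n = 334·2845/4596 = 206.7515; b·c/n = 1117·300/4596 = 72.9112
OR_MH = (96.2405 + 206.7515) / (17.7956 + 72.9112) = 302.9920 / 90.7068 = 3.34034

3.340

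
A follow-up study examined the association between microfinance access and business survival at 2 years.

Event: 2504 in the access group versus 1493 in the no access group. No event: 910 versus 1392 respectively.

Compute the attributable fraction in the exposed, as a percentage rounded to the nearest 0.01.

From the description: a = 2504, b = 910, c = 1493, d = 1392.
Risk in exposed = 2504/3414 = 0.73345; risk in unexposed = 1493/2885 = 0.51750.
RR = 0.73345/0.51750 = 1.41728
AR% = (RR − 1)/RR × 100 = (1.41728 − 1)/1.41728 × 100 = 29.4425%

29.44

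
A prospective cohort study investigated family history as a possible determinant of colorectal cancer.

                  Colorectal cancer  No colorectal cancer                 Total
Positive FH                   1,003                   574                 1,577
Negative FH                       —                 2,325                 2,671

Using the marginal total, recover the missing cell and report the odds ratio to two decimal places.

The missing cell is in the unexposed row: 2671 − 2325 = 346.
So a = 1003, b = 574, c = 346, d = 2325.
OR = (a·d)/(b·c) = (1003 × 2325) / (574 × 346) = 2331975 / 198604 = 11.74183

11.74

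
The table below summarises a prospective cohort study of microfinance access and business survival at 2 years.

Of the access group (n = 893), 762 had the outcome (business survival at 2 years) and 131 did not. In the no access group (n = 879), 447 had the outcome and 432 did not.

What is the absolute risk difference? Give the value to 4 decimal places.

From the description: a = 762, b = 131, c = 447, d = 432.
Risk in exposed = 762/893 = 0.853303; risk in unexposed = 447/879 = 0.508532.
Risk difference = 0.853303 − 0.508532 = 0.344771

0.3448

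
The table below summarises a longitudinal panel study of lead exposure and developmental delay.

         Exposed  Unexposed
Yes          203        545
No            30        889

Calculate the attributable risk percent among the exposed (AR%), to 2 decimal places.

Reading the table with exposure as columns: a = 203 (Exposed, case), b = 30 (Exposed, non-case), c = 545 (Unexposed, case), d = 889.
Risk in exposed = 203/233 = 0.87124; risk in unexposed = 545/1434 = 0.38006.
RR = 0.87124/0.38006 = 2.29241
AR% = (RR − 1)/RR × 100 = (2.29241 − 1)/2.29241 × 100 = 56.3778%

56.38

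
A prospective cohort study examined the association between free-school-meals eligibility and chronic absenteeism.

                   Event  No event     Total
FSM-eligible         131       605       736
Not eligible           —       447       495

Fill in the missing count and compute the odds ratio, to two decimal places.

The missing cell is in the unexposed row: 495 − 447 = 48.
So a = 131, b = 605, c = 48, d = 447.
OR = (a·d)/(b·c) = (131 × 447) / (605 × 48) = 58557 / 29040 = 2.01643

2.02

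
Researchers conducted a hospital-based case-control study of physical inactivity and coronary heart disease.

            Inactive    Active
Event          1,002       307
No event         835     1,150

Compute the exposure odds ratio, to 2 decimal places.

4.50

Reading the table with exposure as columns: a = 1002 (Inactive, case), b = 835 (Inactive, non-case), c = 307 (Active, case), d = 1150.
OR = (a·d)/(b·c) = (1002 × 1150) / (835 × 307) = 1152300 / 256345 = 4.49511
The odds of coronary heart disease are about 4.50 times as high in the inactive group.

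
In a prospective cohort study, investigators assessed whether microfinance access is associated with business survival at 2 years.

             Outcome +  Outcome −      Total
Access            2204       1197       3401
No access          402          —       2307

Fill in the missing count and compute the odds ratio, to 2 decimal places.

The missing cell is in the unexposed row: 2307 − 402 = 1905.
So a = 2204, b = 1197, c = 402, d = 1905.
OR = (a·d)/(b·c) = (2204 × 1905) / (1197 × 402) = 4198620 / 481194 = 8.72542

8.73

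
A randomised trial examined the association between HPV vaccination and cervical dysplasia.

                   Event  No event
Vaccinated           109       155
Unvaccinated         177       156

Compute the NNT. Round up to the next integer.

Risk in treated group = 109/264 = 0.41288; risk in control = 177/333 = 0.53153.
Absolute risk reduction = 0.53153 − 0.41288 = 0.11865
NNT = 1 / ARR = 1 / 0.11865 = 8.428 → round up → 9

9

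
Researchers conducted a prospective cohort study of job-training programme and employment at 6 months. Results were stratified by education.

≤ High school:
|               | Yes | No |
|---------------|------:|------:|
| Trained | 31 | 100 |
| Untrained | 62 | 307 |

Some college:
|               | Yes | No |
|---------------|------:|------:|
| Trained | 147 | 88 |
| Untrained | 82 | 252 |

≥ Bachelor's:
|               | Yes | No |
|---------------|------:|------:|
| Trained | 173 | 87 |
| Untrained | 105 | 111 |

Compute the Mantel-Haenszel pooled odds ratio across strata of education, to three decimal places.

OR_MH = Σ(aᵢdᵢ/nᵢ) / Σ(bᵢcᵢ/nᵢ), where nᵢ is the stratum total.
Stratum 1 (≤ High school): n = 500; a·d/n = 31·307/500 = 19.0340; b·c/n = 100·62/500 = 12.4000
Stratum 2 (Some college): n = 569; a·d/n = 147·252/569 = 65.1037; b·c/n = 88·82/569 = 12.6819
Stratum 3 (≥ Bachelor's): n = 476; a·d/n = 173·111/476 = 40.3424; b·c/n = 87·105/476 = 19.1912
OR_MH = (19.0340 + 65.1037 + 40.3424) / (12.4000 + 12.6819 + 19.1912) = 124.4801 / 44.2731 = 2.81164

2.812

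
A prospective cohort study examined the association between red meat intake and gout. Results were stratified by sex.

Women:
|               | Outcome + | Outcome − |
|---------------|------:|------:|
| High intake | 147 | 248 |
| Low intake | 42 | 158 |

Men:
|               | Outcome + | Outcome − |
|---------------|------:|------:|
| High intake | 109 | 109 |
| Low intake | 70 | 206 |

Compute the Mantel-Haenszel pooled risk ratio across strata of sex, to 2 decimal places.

RR_MH = Σ(aᵢ·n₀ᵢ/nᵢ) / Σ(cᵢ·n₁ᵢ/nᵢ), with n₁ᵢ = aᵢ+bᵢ (exposed), n₀ᵢ = cᵢ+dᵢ (unexposed), nᵢ = n₁ᵢ+n₀ᵢ.
Stratum 1 (Women): n₁ = 395, n₀ = 200, n = 595; a·n₀/n = 147·200/595 = 49.4118; c·n₁/n = 42·395/595 = 27.8824
Stratum 2 (Men): n₁ = 218, n₀ = 276, n = 494; a·n₀/n = 109·276/494 = 60.8988; c·n₁/n = 70·218/494 = 30.8907
RR_MH = (49.4118 + 60.8988) / (27.8824 + 30.8907) = 110.3106 / 58.7730 = 1.87689

1.88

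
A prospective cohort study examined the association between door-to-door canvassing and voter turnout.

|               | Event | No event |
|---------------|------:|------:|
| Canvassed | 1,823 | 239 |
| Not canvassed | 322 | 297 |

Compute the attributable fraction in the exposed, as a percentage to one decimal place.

41.2

Cells: a = 1823, b = 239, c = 322, d = 297.
Risk in exposed = 1823/2062 = 0.88409; risk in unexposed = 322/619 = 0.52019.
RR = 0.88409/0.52019 = 1.69955
AR% = (RR − 1)/RR × 100 = (1.69955 − 1)/1.69955 × 100 = 41.1607%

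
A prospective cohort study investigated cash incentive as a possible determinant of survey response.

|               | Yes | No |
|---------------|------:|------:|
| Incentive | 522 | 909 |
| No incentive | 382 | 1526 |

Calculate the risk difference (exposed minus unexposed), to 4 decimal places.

0.1646

Cells: a = 522, b = 909, c = 382, d = 1526.
Risk in exposed = 522/1431 = 0.364780; risk in unexposed = 382/1908 = 0.200210.
Risk difference = 0.364780 − 0.200210 = 0.164570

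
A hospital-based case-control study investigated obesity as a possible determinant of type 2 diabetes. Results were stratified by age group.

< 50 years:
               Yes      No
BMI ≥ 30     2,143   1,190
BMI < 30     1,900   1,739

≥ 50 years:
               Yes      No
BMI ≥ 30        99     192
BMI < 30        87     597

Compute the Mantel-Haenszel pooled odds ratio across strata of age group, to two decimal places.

OR_MH = Σ(aᵢdᵢ/nᵢ) / Σ(bᵢcᵢ/nᵢ), where nᵢ is the stratum total.
Stratum 1 (< 50 years): n = 6972; a·d/n = 2143·1739/6972 = 534.5205; b·c/n = 1190·1900/6972 = 324.2972
Stratum 2 (≥ 50 years): n = 975; a·d/n = 99·597/975 = 60.6185; b·c/n = 192·87/975 = 17.1323
OR_MH = (534.5205 + 60.6185) / (324.2972 + 17.1323) = 595.1390 / 341.4295 = 1.74308

1.74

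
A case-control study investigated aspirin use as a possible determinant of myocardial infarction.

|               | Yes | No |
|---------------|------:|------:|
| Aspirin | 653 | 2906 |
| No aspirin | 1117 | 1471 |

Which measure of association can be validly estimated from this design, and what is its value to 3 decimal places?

0.296

Cells: a = 653, b = 2906, c = 1117, d = 1471.
This is a case-control study: participants were sampled on outcome status, so risks in the source population cannot be estimated directly — relative risk is not valid here. The odds ratio is the appropriate measure.
OR = (a·d)/(b·c) = (653 × 1471) / (2906 × 1117) = 960563 / 3246002 = 0.29592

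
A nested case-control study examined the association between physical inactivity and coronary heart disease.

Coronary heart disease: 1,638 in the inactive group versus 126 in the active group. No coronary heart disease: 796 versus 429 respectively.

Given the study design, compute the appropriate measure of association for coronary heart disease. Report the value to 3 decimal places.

7.006

From the description: a = 1638, b = 796, c = 126, d = 429.
This is a nested case-control study: participants were sampled on outcome status, so risks in the source population cannot be estimated directly — relative risk is not valid here. The odds ratio is the appropriate measure.
OR = (a·d)/(b·c) = (1638 × 429) / (796 × 126) = 702702 / 100296 = 7.00628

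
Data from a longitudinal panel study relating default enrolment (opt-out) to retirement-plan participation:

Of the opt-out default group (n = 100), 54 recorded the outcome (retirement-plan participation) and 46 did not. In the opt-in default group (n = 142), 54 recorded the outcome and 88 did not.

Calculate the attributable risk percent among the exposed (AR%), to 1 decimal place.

From the description: a = 54, b = 46, c = 54, d = 88.
Risk in exposed = 54/100 = 0.54000; risk in unexposed = 54/142 = 0.38028.
RR = 0.54000/0.38028 = 1.42000
AR% = (RR − 1)/RR × 100 = (1.42000 − 1)/1.42000 × 100 = 29.5775%

29.6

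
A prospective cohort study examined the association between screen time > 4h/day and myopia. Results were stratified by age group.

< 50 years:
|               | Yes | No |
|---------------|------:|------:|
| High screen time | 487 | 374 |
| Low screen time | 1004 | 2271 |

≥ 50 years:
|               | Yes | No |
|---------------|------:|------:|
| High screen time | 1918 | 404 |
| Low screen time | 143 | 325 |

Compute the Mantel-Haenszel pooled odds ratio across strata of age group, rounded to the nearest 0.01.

4.40

OR_MH = Σ(aᵢdᵢ/nᵢ) / Σ(bᵢcᵢ/nᵢ), where nᵢ is the stratum total.
Stratum 1 (< 50 years): n = 4136; a·d/n = 487·2271/4136 = 267.4026; b·c/n = 374·1004/4136 = 90.7872
Stratum 2 (≥ 50 years): n = 2790; a·d/n = 1918·325/2790 = 223.4229; b·c/n = 404·143/2790 = 20.7068
OR_MH = (267.4026 + 223.4229) / (90.7872 + 20.7068) = 490.8255 / 111.4940 = 4.40226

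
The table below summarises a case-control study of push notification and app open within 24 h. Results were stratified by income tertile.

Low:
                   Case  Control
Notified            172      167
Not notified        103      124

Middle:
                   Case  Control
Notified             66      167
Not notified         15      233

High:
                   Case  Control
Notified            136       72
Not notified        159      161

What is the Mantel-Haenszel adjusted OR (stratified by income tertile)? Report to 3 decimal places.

1.940

OR_MH = Σ(aᵢdᵢ/nᵢ) / Σ(bᵢcᵢ/nᵢ), where nᵢ is the stratum total.
Stratum 1 (Low): n = 566; a·d/n = 172·124/566 = 37.6820; b·c/n = 167·103/566 = 30.3905
Stratum 2 (Middle): n = 481; a·d/n = 66·233/481 = 31.9709; b·c/n = 167·15/481 = 5.2079
Stratum 3 (High): n = 528; a·d/n = 136·161/528 = 41.4697; b·c/n = 72·159/528 = 21.6818
OR_MH = (37.6820 + 31.9709 + 41.4697) / (30.3905 + 5.2079 + 21.6818) = 111.1226 / 57.2802 = 1.93998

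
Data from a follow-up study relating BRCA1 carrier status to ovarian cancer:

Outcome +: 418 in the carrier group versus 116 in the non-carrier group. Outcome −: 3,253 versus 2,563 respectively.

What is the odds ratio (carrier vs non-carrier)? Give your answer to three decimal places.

From the description: a = 418, b = 3253, c = 116, d = 2563.
OR = (a·d)/(b·c) = (418 × 2563) / (3253 × 116) = 1071334 / 377348 = 2.83911
The odds of ovarian cancer are about 2.84 times as high in the carrier group.

2.839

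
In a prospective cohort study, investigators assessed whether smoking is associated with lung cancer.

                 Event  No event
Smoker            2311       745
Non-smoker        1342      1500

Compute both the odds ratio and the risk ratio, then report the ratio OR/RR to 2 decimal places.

Cells: a = 2311, b = 745, c = 1342, d = 1500.
OR = (2311·1500)/(745·1342) = 3466500/999790 = 3.46723
Risk in exposed = 2311/3056 = 0.75622; risk in unexposed = 1342/2842 = 0.47220; RR = 1.60147
OR/RR = 3.46723 / 1.60147 = 2.16503
The outcome is not rare, so the OR lies further from 1 than the RR.

2.17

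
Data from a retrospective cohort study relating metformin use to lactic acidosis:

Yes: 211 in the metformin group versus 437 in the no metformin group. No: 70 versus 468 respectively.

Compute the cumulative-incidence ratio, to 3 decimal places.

From the description: a = 211, b = 70, c = 437, d = 468.
Risk in exposed = 211/281 = 0.75089; risk in unexposed = 437/905 = 0.48287.
RR = 0.75089 / 0.48287 = 1.55505
The risk among the exposed is 1.56 times that among the unexposed.

1.555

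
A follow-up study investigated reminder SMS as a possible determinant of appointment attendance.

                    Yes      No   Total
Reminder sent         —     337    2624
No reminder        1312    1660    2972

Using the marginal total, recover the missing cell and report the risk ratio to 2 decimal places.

1.97

The missing cell is in the exposed row: 2624 − 337 = 2287.
So a = 2287, b = 337, c = 1312, d = 1660.
RR = [a/(a+b)] / [c/(c+d)] = (2287/2624) / (1312/2972) = 0.87157/0.44145 = 1.97432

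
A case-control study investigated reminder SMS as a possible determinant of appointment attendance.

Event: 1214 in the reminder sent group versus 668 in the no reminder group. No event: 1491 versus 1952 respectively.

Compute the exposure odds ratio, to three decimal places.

2.379

From the description: a = 1214, b = 1491, c = 668, d = 1952.
OR = (a·d)/(b·c) = (1214 × 1952) / (1491 × 668) = 2369728 / 995988 = 2.37927
The odds of appointment attendance are about 2.38 times as high in the reminder sent group.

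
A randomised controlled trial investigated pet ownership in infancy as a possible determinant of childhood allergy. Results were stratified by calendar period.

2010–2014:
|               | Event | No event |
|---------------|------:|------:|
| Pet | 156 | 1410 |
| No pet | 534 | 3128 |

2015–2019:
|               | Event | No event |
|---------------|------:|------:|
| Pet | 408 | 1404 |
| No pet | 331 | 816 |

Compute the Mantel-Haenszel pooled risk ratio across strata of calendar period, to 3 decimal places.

RR_MH = Σ(aᵢ·n₀ᵢ/nᵢ) / Σ(cᵢ·n₁ᵢ/nᵢ), with n₁ᵢ = aᵢ+bᵢ (exposed), n₀ᵢ = cᵢ+dᵢ (unexposed), nᵢ = n₁ᵢ+n₀ᵢ.
Stratum 1 (2010–2014): n₁ = 1566, n₀ = 3662, n = 5228; a·n₀/n = 156·3662/5228 = 109.2716; c·n₁/n = 534·1566/5228 = 159.9549
Stratum 2 (2015–2019): n₁ = 1812, n₀ = 1147, n = 2959; a·n₀/n = 408·1147/2959 = 158.1534; c·n₁/n = 331·1812/2959 = 202.6942
RR_MH = (109.2716 + 158.1534) / (159.9549 + 202.6942) = 267.4250 / 362.6490 = 0.73742

0.737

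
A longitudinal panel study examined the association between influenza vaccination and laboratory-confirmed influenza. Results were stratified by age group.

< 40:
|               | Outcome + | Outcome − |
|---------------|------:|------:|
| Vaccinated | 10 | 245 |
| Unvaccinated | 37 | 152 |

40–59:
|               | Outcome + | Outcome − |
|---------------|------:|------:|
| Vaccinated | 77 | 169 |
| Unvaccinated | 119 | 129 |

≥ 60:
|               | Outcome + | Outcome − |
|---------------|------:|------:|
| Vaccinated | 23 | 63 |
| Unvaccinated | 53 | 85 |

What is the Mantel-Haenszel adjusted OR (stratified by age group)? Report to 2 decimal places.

0.42

OR_MH = Σ(aᵢdᵢ/nᵢ) / Σ(bᵢcᵢ/nᵢ), where nᵢ is the stratum total.
Stratum 1 (< 40): n = 444; a·d/n = 10·152/444 = 3.4234; b·c/n = 245·37/444 = 20.4167
Stratum 2 (40–59): n = 494; a·d/n = 77·129/494 = 20.1073; b·c/n = 169·119/494 = 40.7105
Stratum 3 (≥ 60): n = 224; a·d/n = 23·85/224 = 8.7277; b·c/n = 63·53/224 = 14.9062
OR_MH = (3.4234 + 20.1073 + 8.7277) / (20.4167 + 40.7105 + 14.9062) = 32.2584 / 76.0334 = 0.42427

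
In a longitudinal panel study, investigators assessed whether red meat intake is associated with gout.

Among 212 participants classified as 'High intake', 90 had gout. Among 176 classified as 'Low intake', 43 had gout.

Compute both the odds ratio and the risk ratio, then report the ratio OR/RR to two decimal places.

1.31

From the description: a = 90, b = 122, c = 43, d = 133.
OR = (90·133)/(122·43) = 11970/5246 = 2.28174
Risk in exposed = 90/212 = 0.42453; risk in unexposed = 43/176 = 0.24432; RR = 1.73760
OR/RR = 2.28174 / 1.73760 = 1.31315
The outcome is not rare, so the OR lies further from 1 than the RR.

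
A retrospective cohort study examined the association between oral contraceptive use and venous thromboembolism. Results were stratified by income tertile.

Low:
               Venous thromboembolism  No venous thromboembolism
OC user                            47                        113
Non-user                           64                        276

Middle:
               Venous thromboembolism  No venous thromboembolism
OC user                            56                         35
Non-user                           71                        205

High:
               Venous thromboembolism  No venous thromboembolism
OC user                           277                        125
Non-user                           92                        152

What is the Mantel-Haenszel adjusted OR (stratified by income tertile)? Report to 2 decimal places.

OR_MH = Σ(aᵢdᵢ/nᵢ) / Σ(bᵢcᵢ/nᵢ), where nᵢ is the stratum total.
Stratum 1 (Low): n = 500; a·d/n = 47·276/500 = 25.9440; b·c/n = 113·64/500 = 14.4640
Stratum 2 (Middle): n = 367; a·d/n = 56·205/367 = 31.2807; b·c/n = 35·71/367 = 6.7711
Stratum 3 (High): n = 646; a·d/n = 277·152/646 = 65.1765; b·c/n = 125·92/646 = 17.8019
OR_MH = (25.9440 + 31.2807 + 65.1765) / (14.4640 + 6.7711 + 17.8019) = 122.4011 / 39.0370 = 3.13552

3.14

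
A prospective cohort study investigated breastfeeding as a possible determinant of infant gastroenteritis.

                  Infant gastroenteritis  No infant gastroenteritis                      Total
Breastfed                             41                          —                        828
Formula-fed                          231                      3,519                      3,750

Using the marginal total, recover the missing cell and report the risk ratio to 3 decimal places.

0.804

The missing cell is in the exposed row: 828 − 41 = 787.
So a = 41, b = 787, c = 231, d = 3519.
RR = [a/(a+b)] / [c/(c+d)] = (41/828) / (231/3750) = 0.04952/0.06160 = 0.80385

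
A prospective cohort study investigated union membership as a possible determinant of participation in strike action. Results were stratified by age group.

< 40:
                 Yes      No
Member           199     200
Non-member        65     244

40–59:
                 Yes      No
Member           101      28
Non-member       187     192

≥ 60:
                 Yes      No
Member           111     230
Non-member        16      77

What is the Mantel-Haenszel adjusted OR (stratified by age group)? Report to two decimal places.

OR_MH = Σ(aᵢdᵢ/nᵢ) / Σ(bᵢcᵢ/nᵢ), where nᵢ is the stratum total.
Stratum 1 (< 40): n = 708; a·d/n = 199·244/708 = 68.5819; b·c/n = 200·65/708 = 18.3616
Stratum 2 (40–59): n = 508; a·d/n = 101·192/508 = 38.1732; b·c/n = 28·187/508 = 10.3071
Stratum 3 (≥ 60): n = 434; a·d/n = 111·77/434 = 19.6935; b·c/n = 230·16/434 = 8.4793
OR_MH = (68.5819 + 38.1732 + 19.6935) / (18.3616 + 10.3071 + 8.4793) = 126.4487 / 37.1479 = 3.40392

3.40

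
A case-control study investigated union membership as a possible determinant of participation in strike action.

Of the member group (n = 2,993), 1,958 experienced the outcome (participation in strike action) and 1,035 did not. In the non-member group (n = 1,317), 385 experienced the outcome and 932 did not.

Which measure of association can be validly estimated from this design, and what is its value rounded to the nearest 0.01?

From the description: a = 1958, b = 1035, c = 385, d = 932.
This is a case-control study: participants were sampled on outcome status, so risks in the source population cannot be estimated directly — relative risk is not valid here. The odds ratio is the appropriate measure.
OR = (a·d)/(b·c) = (1958 × 932) / (1035 × 385) = 1824856 / 398475 = 4.57960

4.58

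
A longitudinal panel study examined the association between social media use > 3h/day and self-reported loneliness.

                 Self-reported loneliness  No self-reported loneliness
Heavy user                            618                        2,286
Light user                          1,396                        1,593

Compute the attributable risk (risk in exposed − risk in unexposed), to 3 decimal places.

Cells: a = 618, b = 2286, c = 1396, d = 1593.
Risk in exposed = 618/2904 = 0.212810; risk in unexposed = 1396/2989 = 0.467046.
Risk difference = 0.212810 − 0.467046 = -0.254236

-0.254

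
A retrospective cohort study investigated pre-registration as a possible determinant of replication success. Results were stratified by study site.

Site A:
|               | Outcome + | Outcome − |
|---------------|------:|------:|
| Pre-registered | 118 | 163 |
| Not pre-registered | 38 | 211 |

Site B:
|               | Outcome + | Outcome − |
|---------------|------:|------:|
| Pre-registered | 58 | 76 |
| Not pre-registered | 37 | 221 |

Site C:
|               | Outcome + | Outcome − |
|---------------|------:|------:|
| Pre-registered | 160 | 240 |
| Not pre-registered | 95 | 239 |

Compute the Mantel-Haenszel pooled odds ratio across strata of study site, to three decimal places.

OR_MH = Σ(aᵢdᵢ/nᵢ) / Σ(bᵢcᵢ/nᵢ), where nᵢ is the stratum total.
Stratum 1 (Site A): n = 530; a·d/n = 118·211/530 = 46.9774; b·c/n = 163·38/530 = 11.6868
Stratum 2 (Site B): n = 392; a·d/n = 58·221/392 = 32.6990; b·c/n = 76·37/392 = 7.1735
Stratum 3 (Site C): n = 734; a·d/n = 160·239/734 = 52.0981; b·c/n = 240·95/734 = 31.0627
OR_MH = (46.9774 + 32.6990 + 52.0981) / (11.6868 + 7.1735 + 31.0627) = 131.7744 / 49.9229 = 2.63956

2.640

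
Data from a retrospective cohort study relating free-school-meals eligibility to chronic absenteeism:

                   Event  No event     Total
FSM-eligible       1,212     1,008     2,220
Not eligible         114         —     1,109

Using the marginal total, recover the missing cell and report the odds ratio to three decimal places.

10.494

The missing cell is in the unexposed row: 1109 − 114 = 995.
So a = 1212, b = 1008, c = 114, d = 995.
OR = (a·d)/(b·c) = (1212 × 995) / (1008 × 114) = 1205940 / 114912 = 10.49447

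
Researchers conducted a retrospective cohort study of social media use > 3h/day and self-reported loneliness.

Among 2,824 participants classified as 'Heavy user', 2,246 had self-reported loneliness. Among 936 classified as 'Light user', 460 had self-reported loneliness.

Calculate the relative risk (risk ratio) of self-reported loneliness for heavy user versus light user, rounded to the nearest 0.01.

1.62

From the description: a = 2246, b = 578, c = 460, d = 476.
Risk in exposed = 2246/2824 = 0.79533; risk in unexposed = 460/936 = 0.49145.
RR = 0.79533 / 0.49145 = 1.61832
The risk among the exposed is 1.62 times that among the unexposed.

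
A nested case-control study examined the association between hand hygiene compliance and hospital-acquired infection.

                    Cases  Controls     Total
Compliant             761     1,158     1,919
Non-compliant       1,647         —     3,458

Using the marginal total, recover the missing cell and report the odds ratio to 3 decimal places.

The missing cell is in the unexposed row: 3458 − 1647 = 1811.
So a = 761, b = 1158, c = 1647, d = 1811.
OR = (a·d)/(b·c) = (761 × 1811) / (1158 × 1647) = 1378171 / 1907226 = 0.72260

0.723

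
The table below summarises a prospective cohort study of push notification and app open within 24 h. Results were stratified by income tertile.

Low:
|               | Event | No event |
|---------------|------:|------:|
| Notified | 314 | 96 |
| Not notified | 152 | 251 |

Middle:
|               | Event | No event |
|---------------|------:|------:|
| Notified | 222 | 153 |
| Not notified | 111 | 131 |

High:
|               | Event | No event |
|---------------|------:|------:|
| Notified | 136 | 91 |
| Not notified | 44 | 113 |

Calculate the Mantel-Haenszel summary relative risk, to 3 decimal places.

1.754

RR_MH = Σ(aᵢ·n₀ᵢ/nᵢ) / Σ(cᵢ·n₁ᵢ/nᵢ), with n₁ᵢ = aᵢ+bᵢ (exposed), n₀ᵢ = cᵢ+dᵢ (unexposed), nᵢ = n₁ᵢ+n₀ᵢ.
Stratum 1 (Low): n₁ = 410, n₀ = 403, n = 813; a·n₀/n = 314·403/813 = 155.6482; c·n₁/n = 152·410/813 = 76.6544
Stratum 2 (Middle): n₁ = 375, n₀ = 242, n = 617; a·n₀/n = 222·242/617 = 87.0729; c·n₁/n = 111·375/617 = 67.4635
Stratum 3 (High): n₁ = 227, n₀ = 157, n = 384; a·n₀/n = 136·157/384 = 55.6042; c·n₁/n = 44·227/384 = 26.0104
RR_MH = (155.6482 + 87.0729 + 55.6042) / (76.6544 + 67.4635 + 26.0104) = 298.3253 / 170.1283 = 1.75353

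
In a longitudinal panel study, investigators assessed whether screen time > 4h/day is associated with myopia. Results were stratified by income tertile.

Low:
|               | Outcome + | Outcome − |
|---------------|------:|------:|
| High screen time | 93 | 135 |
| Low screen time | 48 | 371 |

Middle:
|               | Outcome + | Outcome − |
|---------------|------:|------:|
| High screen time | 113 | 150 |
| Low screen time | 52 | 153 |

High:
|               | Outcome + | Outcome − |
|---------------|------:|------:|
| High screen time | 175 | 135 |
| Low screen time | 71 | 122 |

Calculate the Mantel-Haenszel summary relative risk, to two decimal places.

1.97

RR_MH = Σ(aᵢ·n₀ᵢ/nᵢ) / Σ(cᵢ·n₁ᵢ/nᵢ), with n₁ᵢ = aᵢ+bᵢ (exposed), n₀ᵢ = cᵢ+dᵢ (unexposed), nᵢ = n₁ᵢ+n₀ᵢ.
Stratum 1 (Low): n₁ = 228, n₀ = 419, n = 647; a·n₀/n = 93·419/647 = 60.2272; c·n₁/n = 48·228/647 = 16.9150
Stratum 2 (Middle): n₁ = 263, n₀ = 205, n = 468; a·n₀/n = 113·205/468 = 49.4979; c·n₁/n = 52·263/468 = 29.2222
Stratum 3 (High): n₁ = 310, n₀ = 193, n = 503; a·n₀/n = 175·193/503 = 67.1471; c·n₁/n = 71·310/503 = 43.7575
RR_MH = (60.2272 + 49.4979 + 67.1471) / (16.9150 + 29.2222 + 43.7575) = 176.8722 / 89.8947 = 1.96755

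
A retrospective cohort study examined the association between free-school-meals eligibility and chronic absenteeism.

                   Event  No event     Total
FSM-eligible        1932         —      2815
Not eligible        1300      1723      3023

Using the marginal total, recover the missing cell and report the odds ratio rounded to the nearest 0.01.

2.90

The missing cell is in the exposed row: 2815 − 1932 = 883.
So a = 1932, b = 883, c = 1300, d = 1723.
OR = (a·d)/(b·c) = (1932 × 1723) / (883 × 1300) = 3328836 / 1147900 = 2.89994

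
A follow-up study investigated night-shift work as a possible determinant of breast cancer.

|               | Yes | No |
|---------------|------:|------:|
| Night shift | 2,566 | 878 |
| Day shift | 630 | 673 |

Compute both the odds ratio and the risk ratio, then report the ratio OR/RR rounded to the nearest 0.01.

Cells: a = 2566, b = 878, c = 630, d = 673.
OR = (2566·673)/(878·630) = 1726918/553140 = 3.12203
Risk in exposed = 2566/3444 = 0.74506; risk in unexposed = 630/1303 = 0.48350; RR = 1.54098
OR/RR = 3.12203 / 1.54098 = 2.02600
The outcome is not rare, so the OR lies further from 1 than the RR.

2.03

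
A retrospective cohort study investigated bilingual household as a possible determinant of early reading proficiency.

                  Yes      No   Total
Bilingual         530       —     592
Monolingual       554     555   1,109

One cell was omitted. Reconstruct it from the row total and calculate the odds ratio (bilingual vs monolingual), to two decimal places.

8.56

The missing cell is in the exposed row: 592 − 530 = 62.
So a = 530, b = 62, c = 554, d = 555.
OR = (a·d)/(b·c) = (530 × 555) / (62 × 554) = 294150 / 34348 = 8.56382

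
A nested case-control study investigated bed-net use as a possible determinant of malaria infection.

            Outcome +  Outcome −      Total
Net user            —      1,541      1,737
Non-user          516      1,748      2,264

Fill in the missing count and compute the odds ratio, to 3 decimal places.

The missing cell is in the exposed row: 1737 − 1541 = 196.
So a = 196, b = 1541, c = 516, d = 1748.
OR = (a·d)/(b·c) = (196 × 1748) / (1541 × 516) = 342608 / 795156 = 0.43087

0.431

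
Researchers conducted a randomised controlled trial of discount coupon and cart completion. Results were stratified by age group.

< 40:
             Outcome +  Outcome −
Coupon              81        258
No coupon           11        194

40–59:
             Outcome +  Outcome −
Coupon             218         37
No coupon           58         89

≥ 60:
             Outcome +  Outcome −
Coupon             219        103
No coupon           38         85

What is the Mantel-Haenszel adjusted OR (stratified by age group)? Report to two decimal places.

OR_MH = Σ(aᵢdᵢ/nᵢ) / Σ(bᵢcᵢ/nᵢ), where nᵢ is the stratum total.
Stratum 1 (< 40): n = 544; a·d/n = 81·194/544 = 28.8860; b·c/n = 258·11/544 = 5.2169
Stratum 2 (40–59): n = 402; a·d/n = 218·89/402 = 48.2637; b·c/n = 37·58/402 = 5.3383
Stratum 3 (≥ 60): n = 445; a·d/n = 219·85/445 = 41.8315; b·c/n = 103·38/445 = 8.7955
OR_MH = (28.8860 + 48.2637 + 41.8315) / (5.2169 + 5.3383 + 8.7955) = 118.9812 / 19.3507 = 6.14867

6.15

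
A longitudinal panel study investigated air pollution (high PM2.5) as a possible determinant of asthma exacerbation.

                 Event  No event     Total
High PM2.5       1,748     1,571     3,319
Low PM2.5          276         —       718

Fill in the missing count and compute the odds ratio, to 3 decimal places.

1.782

The missing cell is in the unexposed row: 718 − 276 = 442.
So a = 1748, b = 1571, c = 276, d = 442.
OR = (a·d)/(b·c) = (1748 × 442) / (1571 × 276) = 772616 / 433596 = 1.78188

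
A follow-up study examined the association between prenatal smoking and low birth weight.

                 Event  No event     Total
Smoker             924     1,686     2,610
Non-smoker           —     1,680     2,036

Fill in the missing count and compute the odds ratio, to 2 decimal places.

The missing cell is in the unexposed row: 2036 − 1680 = 356.
So a = 924, b = 1686, c = 356, d = 1680.
OR = (a·d)/(b·c) = (924 × 1680) / (1686 × 356) = 1552320 / 600216 = 2.58627

2.59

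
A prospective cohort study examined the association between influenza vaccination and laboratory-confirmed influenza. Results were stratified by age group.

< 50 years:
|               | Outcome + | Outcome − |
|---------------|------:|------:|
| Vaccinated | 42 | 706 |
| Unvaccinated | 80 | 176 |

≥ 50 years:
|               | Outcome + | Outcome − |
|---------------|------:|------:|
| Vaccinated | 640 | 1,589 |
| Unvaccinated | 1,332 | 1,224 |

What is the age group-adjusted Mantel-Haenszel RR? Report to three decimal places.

RR_MH = Σ(aᵢ·n₀ᵢ/nᵢ) / Σ(cᵢ·n₁ᵢ/nᵢ), with n₁ᵢ = aᵢ+bᵢ (exposed), n₀ᵢ = cᵢ+dᵢ (unexposed), nᵢ = n₁ᵢ+n₀ᵢ.
Stratum 1 (< 50 years): n₁ = 748, n₀ = 256, n = 1004; a·n₀/n = 42·256/1004 = 10.7092; c·n₁/n = 80·748/1004 = 59.6016
Stratum 2 (≥ 50 years): n₁ = 2229, n₀ = 2556, n = 4785; a·n₀/n = 640·2556/4785 = 341.8683; c·n₁/n = 1332·2229/4785 = 620.4865
RR_MH = (10.7092 + 341.8683) / (59.6016 + 620.4865) = 352.5775 / 680.0881 = 0.51843

0.518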